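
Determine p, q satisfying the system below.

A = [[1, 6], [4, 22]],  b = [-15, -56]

(-3, -2)

Forward elimination on [A|b]:
R2 <- R2 - (4)*R1:  [  0  -2   4 ]
Row echelon form:
[ 1   6  |  -15 ]
[ 0  -2  |    4 ]
Back-substitution:
q = (4) / -2 = -2
p = (-15 - (6)*(-2)) / 1 = -3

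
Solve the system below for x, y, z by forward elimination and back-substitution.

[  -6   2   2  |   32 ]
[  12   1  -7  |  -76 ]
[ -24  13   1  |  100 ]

Forward elimination on [A|b]:
R2 <- R2 - (-2)*R1:  [   0    5   -3  -12 ]
R3 <- R3 - (4)*R1:  [   0    5   -7  -28 ]
R3 <- R3 - (1)*R2:  [   0    0   -4  -16 ]
Row echelon form:
[ -6  2   2  |   32 ]
[  0  5  -3  |  -12 ]
[  0  0  -4  |  -16 ]
Back-substitution:
z = (-16) / -4 = 4
y = (-12 - (-3)*(4)) / 5 = 0
x = (32 - (2)*(0) - (2)*(4)) / -6 = -4

(-4, 0, 4)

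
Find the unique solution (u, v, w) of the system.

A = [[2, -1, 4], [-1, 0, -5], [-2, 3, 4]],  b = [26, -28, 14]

Forward elimination on [A|b]:
R2 <- R2 - (-1/2)*R1:  [    0  -1/2    -3   -15 ]
R3 <- R3 - (-1)*R1:  [  0   2   8  40 ]
R3 <- R3 - (-4)*R2:  [   0    0   -4  -20 ]
Row echelon form:
[ 2    -1   4  |   26 ]
[ 0  -1/2  -3  |  -15 ]
[ 0     0  -4  |  -20 ]
Back-substitution:
w = (-20) / -4 = 5
v = (-15 - (-3)*(5)) / (-1/2) = 0
u = (26 - (-1)*(0) - (4)*(5)) / 2 = 3

(3, 0, 5)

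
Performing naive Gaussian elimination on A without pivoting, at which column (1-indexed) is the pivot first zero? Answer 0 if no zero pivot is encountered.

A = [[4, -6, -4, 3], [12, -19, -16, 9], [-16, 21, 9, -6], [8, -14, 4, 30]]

Naive forward elimination:
R2 <- R2 - (3)*R1:  [  0  -1  -4   0 ]
R3 <- R3 - (-4)*R1:  [  0  -3  -7   6 ]
R4 <- R4 - (2)*R1:  [  0  -2  12  24 ]
R3 <- R3 - (3)*R2:  [ 0  0  5  6 ]
R4 <- R4 - (2)*R2:  [  0   0  20  24 ]
R4 <- R4 - (4)*R3:  [ 0  0  0  0 ]
Matrix at this point:
[ 4  -6  -4  3 ]
[ 0  -1  -4  0 ]
[ 0   0   5  6 ]
[ 0   0   0  0 ]
Pivot entry (4,4) in the last row is zero and there are no rows below to swap with -> zero pivot in column 4 (A is singular).

first zero-pivot column = 4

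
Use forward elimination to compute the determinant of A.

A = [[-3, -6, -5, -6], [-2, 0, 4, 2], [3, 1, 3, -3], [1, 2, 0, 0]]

Forward elimination:
R2 <- R2 - (2/3)*R1:  [    0     4  22/3     6 ]
R3 <- R3 - (-1)*R1:  [  0  -5  -2  -9 ]
R4 <- R4 - (-1/3)*R1:  [    0     0  -5/3    -2 ]
R3 <- R3 - (-5/4)*R2:  [    0     0  43/6  -3/2 ]
R4 <- R4 - (-10/43)*R3:  [       0        0        0  -101/43 ]
Upper-triangular form:
[ -3  -6    -5       -6 ]
[  0   4  22/3        6 ]
[  0   0  43/6     -3/2 ]
[  0   0     0  -101/43 ]
det(A) = (-1)^0 * (-3) * (4) * (43/6) * (-101/43) = 202  (0 row swaps -> sign +1)

det(A) = 202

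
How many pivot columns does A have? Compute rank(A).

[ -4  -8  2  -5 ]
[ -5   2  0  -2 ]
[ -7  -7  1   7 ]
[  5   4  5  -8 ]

rank(A) = 4

Row reduction:
R2 <- R2 - (5/4)*R1:  [    0    12  -5/2  17/4 ]
R3 <- R3 - (7/4)*R1:  [    0     7  -5/2  63/4 ]
R4 <- R4 - (-5/4)*R1:  [     0     -6   15/2  -57/4 ]
R3 <- R3 - (7/12)*R2:  [      0       0  -25/24  637/48 ]
R4 <- R4 - (-1/2)*R2:  [     0      0   25/4  -97/8 ]
R4 <- R4 - (-6)*R3:  [     0      0      0  135/2 ]
Row echelon form:
[ -4  -8       2      -5 ]
[  0  12    -5/2    17/4 ]
[  0   0  -25/24  637/48 ]
[  0   0       0   135/2 ]
Nonzero rows / pivot columns: 4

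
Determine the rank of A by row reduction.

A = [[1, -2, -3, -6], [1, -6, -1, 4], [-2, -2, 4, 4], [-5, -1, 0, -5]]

Row reduction:
R2 <- R2 - (1)*R1:  [  0  -4   2  10 ]
R3 <- R3 - (-2)*R1:  [  0  -6  -2  -8 ]
R4 <- R4 - (-5)*R1:  [   0  -11  -15  -35 ]
R3 <- R3 - (3/2)*R2:  [   0    0   -5  -23 ]
R4 <- R4 - (11/4)*R2:  [      0       0   -41/2  -125/2 ]
R4 <- R4 - (41/10)*R3:  [     0      0      0  159/5 ]
Row echelon form:
[ 1  -2  -3     -6 ]
[ 0  -4   2     10 ]
[ 0   0  -5    -23 ]
[ 0   0   0  159/5 ]
Nonzero rows / pivot columns: 4

rank(A) = 4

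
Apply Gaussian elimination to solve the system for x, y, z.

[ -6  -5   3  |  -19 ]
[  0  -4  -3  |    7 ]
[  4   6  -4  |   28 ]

(-1, 2, -5)

Forward elimination on [A|b]:
R3 <- R3 - (-2/3)*R1:  [    0   8/3    -2  46/3 ]
R3 <- R3 - (-2/3)*R2:  [  0   0  -4  20 ]
Row echelon form:
[ -6  -5   3  |  -19 ]
[  0  -4  -3  |    7 ]
[  0   0  -4  |   20 ]
Back-substitution:
z = (20) / -4 = -5
y = (7 - (-3)*(-5)) / -4 = 2
x = (-19 - (-5)*(2) - (3)*(-5)) / -6 = -1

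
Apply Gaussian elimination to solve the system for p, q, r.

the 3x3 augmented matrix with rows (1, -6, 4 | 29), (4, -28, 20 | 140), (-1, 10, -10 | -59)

(-1, -3, 3)

Forward elimination on [A|b]:
R2 <- R2 - (4)*R1:  [  0  -4   4  24 ]
R3 <- R3 - (-1)*R1:  [   0    4   -6  -30 ]
R3 <- R3 - (-1)*R2:  [  0   0  -2  -6 ]
Row echelon form:
[ 1  -6   4  |  29 ]
[ 0  -4   4  |  24 ]
[ 0   0  -2  |  -6 ]
Back-substitution:
r = (-6) / -2 = 3
q = (24 - (4)*(3)) / -4 = -3
p = (29 - (-6)*(-3) - (4)*(3)) / 1 = -1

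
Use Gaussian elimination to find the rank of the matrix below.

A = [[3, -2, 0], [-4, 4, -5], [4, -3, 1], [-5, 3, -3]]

rank(A) = 3

Row reduction:
R2 <- R2 - (-4/3)*R1:  [   0  4/3   -5 ]
R3 <- R3 - (4/3)*R1:  [    0  -1/3     1 ]
R4 <- R4 - (-5/3)*R1:  [    0  -1/3    -3 ]
R3 <- R3 - (-1/4)*R2:  [    0     0  -1/4 ]
R4 <- R4 - (-1/4)*R2:  [     0      0  -17/4 ]
R4 <- R4 - (17)*R3:  [ 0  0  0 ]
Row echelon form:
[ 3   -2     0 ]
[ 0  4/3    -5 ]
[ 0    0  -1/4 ]
[ 0    0     0 ]
Nonzero rows / pivot columns: 3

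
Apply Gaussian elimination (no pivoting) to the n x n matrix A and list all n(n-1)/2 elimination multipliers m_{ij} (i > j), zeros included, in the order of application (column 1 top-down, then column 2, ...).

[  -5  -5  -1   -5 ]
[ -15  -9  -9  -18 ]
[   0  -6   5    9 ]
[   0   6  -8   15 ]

multipliers: 3, 0, 0, -1, 1, 2

Forward elimination:
R2 <- R2 - (3)*R1:  [  0   6  -6  -3 ]
R3: entry in column 1 is already 0 -> m_{31} = 0 (no row operation needed)
R4: entry in column 1 is already 0 -> m_{41} = 0 (no row operation needed)
R3 <- R3 - (-1)*R2:  [  0   0  -1   6 ]
R4 <- R4 - (1)*R2:  [  0   0  -2  18 ]
R4 <- R4 - (2)*R3:  [ 0  0  0  6 ]
Multipliers (in order of application): m_{21} = 3, m_{31} = 0, m_{41} = 0, m_{32} = -1, m_{42} = 1, m_{43} = 2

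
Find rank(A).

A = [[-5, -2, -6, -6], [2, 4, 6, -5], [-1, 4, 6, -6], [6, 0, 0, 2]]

rank(A) = 3

Row reduction:
R2 <- R2 - (-2/5)*R1:  [     0   16/5   18/5  -37/5 ]
R3 <- R3 - (1/5)*R1:  [     0   22/5   36/5  -24/5 ]
R4 <- R4 - (-6/5)*R1:  [     0  -12/5  -36/5  -26/5 ]
R3 <- R3 - (11/8)*R2:  [    0     0   9/4  43/8 ]
R4 <- R4 - (-3/4)*R2:  [     0      0   -9/2  -43/4 ]
R4 <- R4 - (-2)*R3:  [ 0  0  0  0 ]
Row echelon form:
[ -5    -2    -6     -6 ]
[  0  16/5  18/5  -37/5 ]
[  0     0   9/4   43/8 ]
[  0     0     0      0 ]
Nonzero rows / pivot columns: 3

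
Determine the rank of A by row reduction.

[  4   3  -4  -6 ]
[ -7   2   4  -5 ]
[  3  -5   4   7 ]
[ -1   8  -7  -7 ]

rank(A) = 4

Row reduction:
R2 <- R2 - (-7/4)*R1:  [     0   29/4     -3  -31/2 ]
R3 <- R3 - (3/4)*R1:  [     0  -29/4      7   23/2 ]
R4 <- R4 - (-1/4)*R1:  [     0   35/4     -8  -17/2 ]
R3 <- R3 - (-1)*R2:  [  0   0   4  -4 ]
R4 <- R4 - (35/29)*R2:  [       0        0  -127/29   296/29 ]
R4 <- R4 - (-127/116)*R3:  [      0       0       0  169/29 ]
Row echelon form:
[ 4     3  -4      -6 ]
[ 0  29/4  -3   -31/2 ]
[ 0     0   4      -4 ]
[ 0     0   0  169/29 ]
Nonzero rows / pivot columns: 4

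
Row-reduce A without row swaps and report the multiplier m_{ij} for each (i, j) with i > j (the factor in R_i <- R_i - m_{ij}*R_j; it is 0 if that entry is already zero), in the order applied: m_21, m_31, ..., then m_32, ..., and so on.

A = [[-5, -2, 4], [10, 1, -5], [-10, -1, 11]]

multipliers: -2, 2, -1

Forward elimination:
R2 <- R2 - (-2)*R1:  [  0  -3   3 ]
R3 <- R3 - (2)*R1:  [ 0  3  3 ]
R3 <- R3 - (-1)*R2:  [ 0  0  6 ]
Multipliers (in order of application): m_{21} = -2, m_{31} = 2, m_{32} = -1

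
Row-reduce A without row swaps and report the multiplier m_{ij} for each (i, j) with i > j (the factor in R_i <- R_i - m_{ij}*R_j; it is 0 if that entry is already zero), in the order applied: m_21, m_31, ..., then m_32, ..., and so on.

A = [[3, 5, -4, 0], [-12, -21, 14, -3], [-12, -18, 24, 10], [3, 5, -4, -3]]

multipliers: -4, -4, 1, -2, 0, 0

Forward elimination:
R2 <- R2 - (-4)*R1:  [  0  -1  -2  -3 ]
R3 <- R3 - (-4)*R1:  [  0   2   8  10 ]
R4 <- R4 - (1)*R1:  [  0   0   0  -3 ]
R3 <- R3 - (-2)*R2:  [ 0  0  4  4 ]
R4: entry in column 2 is already 0 -> m_{42} = 0 (no row operation needed)
R4: entry in column 3 is already 0 -> m_{43} = 0 (no row operation needed)
Multipliers (in order of application): m_{21} = -4, m_{31} = -4, m_{41} = 1, m_{32} = -2, m_{42} = 0, m_{43} = 0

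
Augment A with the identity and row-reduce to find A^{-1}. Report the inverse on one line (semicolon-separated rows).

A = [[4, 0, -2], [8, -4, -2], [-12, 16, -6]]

Gauss-Jordan on [A | I]:
R1 <- (1/4)*R1:  [    1     0  -1/2  |   1/4     0     0 ]
R2 <- R2 - (8)*R1:  [  0  -4   2  |  -2   1   0 ]
R3 <- R3 - (-12)*R1:  [   0   16  -12  |    3    0    1 ]
R2 <- (1/-4)*R2:  [    0     1  -1/2  |   1/2  -1/4     0 ]
R3 <- R3 - (16)*R2:  [  0   0  -4  |  -5   4   1 ]
R3 <- (1/-4)*R3:  [    0     0     1  |   5/4    -1  -1/4 ]
R1 <- R1 - (-1/2)*R3:  [    1     0     0  |   7/8  -1/2  -1/8 ]
R2 <- R2 - (-1/2)*R3:  [    0     1     0  |   9/8  -3/4  -1/8 ]
Right block of [I | A^{-1}] is the inverse:
[ 7/8  -1/2  -1/8 ]
[ 9/8  -3/4  -1/8 ]
[ 5/4    -1  -1/4 ]

inverse = [7/8 -1/2 -1/8; 9/8 -3/4 -1/8; 5/4 -1 -1/4]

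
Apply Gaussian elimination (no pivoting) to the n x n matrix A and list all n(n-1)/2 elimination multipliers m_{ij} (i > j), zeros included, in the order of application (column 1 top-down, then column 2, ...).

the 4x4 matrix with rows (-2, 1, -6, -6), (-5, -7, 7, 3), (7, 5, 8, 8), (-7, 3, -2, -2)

multipliers: 5/2, -7/2, 7/2, -17/19, 1/19, 339/127

Forward elimination:
R2 <- R2 - (5/2)*R1:  [     0  -19/2     22     18 ]
R3 <- R3 - (-7/2)*R1:  [    0  17/2   -13   -13 ]
R4 <- R4 - (7/2)*R1:  [    0  -1/2    19    19 ]
R3 <- R3 - (-17/19)*R2:  [      0       0  127/19   59/19 ]
R4 <- R4 - (1/19)*R2:  [      0       0  339/19  343/19 ]
R4 <- R4 - (339/127)*R3:  [        0         0         0  1240/127 ]
Multipliers (in order of application): m_{21} = 5/2, m_{31} = -7/2, m_{41} = 7/2, m_{32} = -17/19, m_{42} = 1/19, m_{43} = 339/127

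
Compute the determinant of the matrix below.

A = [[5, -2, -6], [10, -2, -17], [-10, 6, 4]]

det(A) = -30

Forward elimination:
R2 <- R2 - (2)*R1:  [  0   2  -5 ]
R3 <- R3 - (-2)*R1:  [  0   2  -8 ]
R3 <- R3 - (1)*R2:  [  0   0  -3 ]
Upper-triangular form:
[ 5  -2  -6 ]
[ 0   2  -5 ]
[ 0   0  -3 ]
det(A) = (-1)^0 * (5) * (2) * (-3) = -30  (0 row swaps -> sign +1)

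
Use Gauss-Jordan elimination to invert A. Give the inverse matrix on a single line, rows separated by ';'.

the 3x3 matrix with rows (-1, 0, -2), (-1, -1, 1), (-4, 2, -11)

inverse = [3 -4/3 -2/3; -5 1 1; -2 2/3 1/3]

Gauss-Jordan on [A | I]:
R1 <- (1/-1)*R1:  [  1   0   2  |  -1   0   0 ]
R2 <- R2 - (-1)*R1:  [  0  -1   3  |  -1   1   0 ]
R3 <- R3 - (-4)*R1:  [  0   2  -3  |  -4   0   1 ]
R2 <- (1/-1)*R2:  [  0   1  -3  |   1  -1   0 ]
R3 <- R3 - (2)*R2:  [  0   0   3  |  -6   2   1 ]
R3 <- (1/3)*R3:  [   0    0    1  |   -2  2/3  1/3 ]
R1 <- R1 - (2)*R3:  [    1     0     0  |     3  -4/3  -2/3 ]
R2 <- R2 - (-3)*R3:  [  0   1   0  |  -5   1   1 ]
Right block of [I | A^{-1}] is the inverse:
[  3  -4/3  -2/3 ]
[ -5     1     1 ]
[ -2   2/3   1/3 ]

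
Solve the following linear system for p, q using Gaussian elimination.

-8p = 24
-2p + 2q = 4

(-3, -1)

Forward elimination on [A|b]:
R2 <- R2 - (1/4)*R1:  [  0   2  -2 ]
Row echelon form:
[ -8  0  |  24 ]
[  0  2  |  -2 ]
Back-substitution:
q = (-2) / 2 = -1
p = (24) / -8 = -3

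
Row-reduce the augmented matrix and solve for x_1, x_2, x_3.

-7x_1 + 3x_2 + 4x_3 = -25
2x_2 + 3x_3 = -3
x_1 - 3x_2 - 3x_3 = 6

Forward elimination on [A|b]:
R3 <- R3 - (-1/7)*R1:  [     0  -18/7  -17/7   17/7 ]
R3 <- R3 - (-9/7)*R2:  [     0      0   10/7  -10/7 ]
Row echelon form:
[ -7  3     4  |    -25 ]
[  0  2     3  |     -3 ]
[  0  0  10/7  |  -10/7 ]
Back-substitution:
x_3 = (-10/7) / (10/7) = -1
x_2 = (-3 - (3)*(-1)) / 2 = 0
x_1 = (-25 - (3)*(0) - (4)*(-1)) / -7 = 3

(3, 0, -1)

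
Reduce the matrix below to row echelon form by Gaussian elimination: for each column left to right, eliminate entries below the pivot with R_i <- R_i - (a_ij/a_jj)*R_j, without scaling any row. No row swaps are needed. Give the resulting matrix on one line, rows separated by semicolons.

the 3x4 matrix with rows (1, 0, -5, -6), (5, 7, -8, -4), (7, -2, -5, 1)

REF = [1 0 -5 -6; 0 7 17 26; 0 0 244/7 353/7]

Forward elimination:
R2 <- R2 - (5)*R1:  [  0   7  17  26 ]
R3 <- R3 - (7)*R1:  [  0  -2  30  43 ]
R3 <- R3 - (-2/7)*R2:  [     0      0  244/7  353/7 ]
Row echelon form:
[ 1  0     -5     -6 ]
[ 0  7     17     26 ]
[ 0  0  244/7  353/7 ]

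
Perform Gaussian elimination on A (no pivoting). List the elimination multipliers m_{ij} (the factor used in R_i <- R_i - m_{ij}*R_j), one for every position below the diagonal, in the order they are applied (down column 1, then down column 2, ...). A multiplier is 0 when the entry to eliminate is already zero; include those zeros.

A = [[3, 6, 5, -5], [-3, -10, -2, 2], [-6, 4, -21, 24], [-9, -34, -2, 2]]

multipliers: -1, -2, -3, -4, 4, 1

Forward elimination:
R2 <- R2 - (-1)*R1:  [  0  -4   3  -3 ]
R3 <- R3 - (-2)*R1:  [   0   16  -11   14 ]
R4 <- R4 - (-3)*R1:  [   0  -16   13  -13 ]
R3 <- R3 - (-4)*R2:  [ 0  0  1  2 ]
R4 <- R4 - (4)*R2:  [  0   0   1  -1 ]
R4 <- R4 - (1)*R3:  [  0   0   0  -3 ]
Multipliers (in order of application): m_{21} = -1, m_{31} = -2, m_{41} = -3, m_{32} = -4, m_{42} = 4, m_{43} = 1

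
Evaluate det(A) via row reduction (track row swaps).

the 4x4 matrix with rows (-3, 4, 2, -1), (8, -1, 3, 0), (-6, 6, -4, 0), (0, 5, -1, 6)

det(A) = 1120

Forward elimination:
R2 <- R2 - (-8/3)*R1:  [    0  29/3  25/3  -8/3 ]
R3 <- R3 - (2)*R1:  [  0  -2  -8   2 ]
R3 <- R3 - (-6/29)*R2:  [       0        0  -182/29    42/29 ]
R4 <- R4 - (15/29)*R2:  [       0        0  -154/29   214/29 ]
R4 <- R4 - (11/13)*R3:  [     0      0      0  80/13 ]
Upper-triangular form:
[ -3     4        2     -1 ]
[  0  29/3     25/3   -8/3 ]
[  0     0  -182/29  42/29 ]
[  0     0        0  80/13 ]
det(A) = (-1)^0 * (-3) * (29/3) * (-182/29) * (80/13) = 1120  (0 row swaps -> sign +1)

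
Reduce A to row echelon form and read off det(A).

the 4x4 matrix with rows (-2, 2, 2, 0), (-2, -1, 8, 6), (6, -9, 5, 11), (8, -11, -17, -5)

det(A) = 120

Forward elimination:
R2 <- R2 - (1)*R1:  [  0  -3   6   6 ]
R3 <- R3 - (-3)*R1:  [  0  -3  11  11 ]
R4 <- R4 - (-4)*R1:  [  0  -3  -9  -5 ]
R3 <- R3 - (1)*R2:  [ 0  0  5  5 ]
R4 <- R4 - (1)*R2:  [   0    0  -15  -11 ]
R4 <- R4 - (-3)*R3:  [ 0  0  0  4 ]
Upper-triangular form:
[ -2   2  2  0 ]
[  0  -3  6  6 ]
[  0   0  5  5 ]
[  0   0  0  4 ]
det(A) = (-1)^0 * (-2) * (-3) * (5) * (4) = 120  (0 row swaps -> sign +1)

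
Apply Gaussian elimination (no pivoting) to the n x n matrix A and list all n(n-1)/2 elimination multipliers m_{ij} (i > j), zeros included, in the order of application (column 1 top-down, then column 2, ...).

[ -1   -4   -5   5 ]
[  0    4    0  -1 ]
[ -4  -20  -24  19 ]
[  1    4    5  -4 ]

Forward elimination:
R2: entry in column 1 is already 0 -> m_{21} = 0 (no row operation needed)
R3 <- R3 - (4)*R1:  [  0  -4  -4  -1 ]
R4 <- R4 - (-1)*R1:  [ 0  0  0  1 ]
R3 <- R3 - (-1)*R2:  [  0   0  -4  -2 ]
R4: entry in column 2 is already 0 -> m_{42} = 0 (no row operation needed)
R4: entry in column 3 is already 0 -> m_{43} = 0 (no row operation needed)
Multipliers (in order of application): m_{21} = 0, m_{31} = 4, m_{41} = -1, m_{32} = -1, m_{42} = 0, m_{43} = 0

multipliers: 0, 4, -1, -1, 0, 0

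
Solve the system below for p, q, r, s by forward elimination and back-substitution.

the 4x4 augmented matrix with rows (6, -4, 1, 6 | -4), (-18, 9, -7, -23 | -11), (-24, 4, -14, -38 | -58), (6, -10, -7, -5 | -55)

Forward elimination on [A|b]:
R2 <- R2 - (-3)*R1:  [   0   -3   -4   -5  -23 ]
R3 <- R3 - (-4)*R1:  [   0  -12  -10  -14  -74 ]
R4 <- R4 - (1)*R1:  [   0   -6   -8  -11  -51 ]
R3 <- R3 - (4)*R2:  [  0   0   6   6  18 ]
R4 <- R4 - (2)*R2:  [  0   0   0  -1  -5 ]
Row echelon form:
[ 6  -4   1   6  |   -4 ]
[ 0  -3  -4  -5  |  -23 ]
[ 0   0   6   6  |   18 ]
[ 0   0   0  -1  |   -5 ]
Back-substitution:
s = (-5) / -1 = 5
r = (18 - (6)*(5)) / 6 = -2
q = (-23 - (-4)*(-2) - (-5)*(5)) / -3 = 2
p = (-4 - (-4)*(2) - (1)*(-2) - (6)*(5)) / 6 = -4

(-4, 2, -2, 5)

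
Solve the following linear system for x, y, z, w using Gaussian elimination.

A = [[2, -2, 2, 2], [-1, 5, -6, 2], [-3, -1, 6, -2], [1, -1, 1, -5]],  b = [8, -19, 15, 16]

Forward elimination on [A|b]:
R2 <- R2 - (-1/2)*R1:  [   0    4   -5    3  -15 ]
R3 <- R3 - (-3/2)*R1:  [  0  -4   9   1  27 ]
R4 <- R4 - (1/2)*R1:  [  0   0   0  -6  12 ]
R3 <- R3 - (-1)*R2:  [  0   0   4   4  12 ]
Row echelon form:
[ 2  -2   2   2  |    8 ]
[ 0   4  -5   3  |  -15 ]
[ 0   0   4   4  |   12 ]
[ 0   0   0  -6  |   12 ]
Back-substitution:
w = (12) / -6 = -2
z = (12 - (4)*(-2)) / 4 = 5
y = (-15 - (-5)*(5) - (3)*(-2)) / 4 = 4
x = (8 - (-2)*(4) - (2)*(5) - (2)*(-2)) / 2 = 5

(5, 4, 5, -2)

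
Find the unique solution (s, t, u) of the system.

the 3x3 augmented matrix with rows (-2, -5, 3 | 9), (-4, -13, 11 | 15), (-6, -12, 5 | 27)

Forward elimination on [A|b]:
R2 <- R2 - (2)*R1:  [  0  -3   5  -3 ]
R3 <- R3 - (3)*R1:  [  0   3  -4   0 ]
R3 <- R3 - (-1)*R2:  [  0   0   1  -3 ]
Row echelon form:
[ -2  -5  3  |   9 ]
[  0  -3  5  |  -3 ]
[  0   0  1  |  -3 ]
Back-substitution:
u = (-3) / 1 = -3
t = (-3 - (5)*(-3)) / -3 = -4
s = (9 - (-5)*(-4) - (3)*(-3)) / -2 = 1

(1, -4, -3)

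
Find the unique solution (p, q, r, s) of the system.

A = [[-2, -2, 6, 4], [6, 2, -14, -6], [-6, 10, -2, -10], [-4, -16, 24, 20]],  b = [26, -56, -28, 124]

(0, -3, 4, -1)

Forward elimination on [A|b]:
R2 <- R2 - (-3)*R1:  [  0  -4   4   6  22 ]
R3 <- R3 - (3)*R1:  [    0    16   -20   -22  -106 ]
R4 <- R4 - (2)*R1:  [   0  -12   12   12   72 ]
R3 <- R3 - (-4)*R2:  [   0    0   -4    2  -18 ]
R4 <- R4 - (3)*R2:  [  0   0   0  -6   6 ]
Row echelon form:
[ -2  -2   6   4  |   26 ]
[  0  -4   4   6  |   22 ]
[  0   0  -4   2  |  -18 ]
[  0   0   0  -6  |    6 ]
Back-substitution:
s = (6) / -6 = -1
r = (-18 - (2)*(-1)) / -4 = 4
q = (22 - (4)*(4) - (6)*(-1)) / -4 = -3
p = (26 - (-2)*(-3) - (6)*(4) - (4)*(-1)) / -2 = 0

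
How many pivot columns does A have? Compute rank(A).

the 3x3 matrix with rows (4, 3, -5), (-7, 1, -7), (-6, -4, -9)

Row reduction:
R2 <- R2 - (-7/4)*R1:  [     0   25/4  -63/4 ]
R3 <- R3 - (-3/2)*R1:  [     0    1/2  -33/2 ]
R3 <- R3 - (2/25)*R2:  [       0        0  -381/25 ]
Row echelon form:
[ 4     3       -5 ]
[ 0  25/4    -63/4 ]
[ 0     0  -381/25 ]
Nonzero rows / pivot columns: 3

rank(A) = 3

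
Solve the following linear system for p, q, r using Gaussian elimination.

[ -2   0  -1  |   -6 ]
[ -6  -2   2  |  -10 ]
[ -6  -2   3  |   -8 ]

(2, 1, 2)

Forward elimination on [A|b]:
R2 <- R2 - (3)*R1:  [  0  -2   5   8 ]
R3 <- R3 - (3)*R1:  [  0  -2   6  10 ]
R3 <- R3 - (1)*R2:  [ 0  0  1  2 ]
Row echelon form:
[ -2   0  -1  |  -6 ]
[  0  -2   5  |   8 ]
[  0   0   1  |   2 ]
Back-substitution:
r = (2) / 1 = 2
q = (8 - (5)*(2)) / -2 = 1
p = (-6 - (-1)*(2)) / -2 = 2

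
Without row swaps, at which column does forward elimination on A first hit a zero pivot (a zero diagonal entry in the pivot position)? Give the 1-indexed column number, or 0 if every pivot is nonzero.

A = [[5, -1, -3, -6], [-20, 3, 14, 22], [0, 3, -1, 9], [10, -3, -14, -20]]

Naive forward elimination:
R2 <- R2 - (-4)*R1:  [  0  -1   2  -2 ]
R4 <- R4 - (2)*R1:  [  0  -1  -8  -8 ]
R3 <- R3 - (-3)*R2:  [ 0  0  5  3 ]
R4 <- R4 - (1)*R2:  [   0    0  -10   -6 ]
R4 <- R4 - (-2)*R3:  [ 0  0  0  0 ]
Matrix at this point:
[ 5  -1  -3  -6 ]
[ 0  -1   2  -2 ]
[ 0   0   5   3 ]
[ 0   0   0   0 ]
Pivot entry (4,4) in the last row is zero and there are no rows below to swap with -> zero pivot in column 4 (A is singular).

first zero-pivot column = 4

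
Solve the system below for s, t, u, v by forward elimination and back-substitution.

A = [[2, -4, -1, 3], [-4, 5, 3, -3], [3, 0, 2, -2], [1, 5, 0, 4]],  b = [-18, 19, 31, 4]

Forward elimination on [A|b]:
R2 <- R2 - (-2)*R1:  [   0   -3    1    3  -17 ]
R3 <- R3 - (3/2)*R1:  [     0      6    7/2  -13/2     58 ]
R4 <- R4 - (1/2)*R1:  [   0    7  1/2  5/2   13 ]
R3 <- R3 - (-2)*R2:  [    0     0  11/2  -1/2    24 ]
R4 <- R4 - (-7/3)*R2:  [     0      0   17/6   19/2  -80/3 ]
R4 <- R4 - (17/33)*R3:  [        0         0         0    322/33  -1288/33 ]
Row echelon form:
[ 2  -4    -1       3  |       -18 ]
[ 0  -3     1       3  |       -17 ]
[ 0   0  11/2    -1/2  |        24 ]
[ 0   0     0  322/33  |  -1288/33 ]
Back-substitution:
v = (-1288/33) / (322/33) = -4
u = (24 - (-1/2)*(-4)) / (11/2) = 4
t = (-17 - (1)*(4) - (3)*(-4)) / -3 = 3
s = (-18 - (-4)*(3) - (-1)*(4) - (3)*(-4)) / 2 = 5

(5, 3, 4, -4)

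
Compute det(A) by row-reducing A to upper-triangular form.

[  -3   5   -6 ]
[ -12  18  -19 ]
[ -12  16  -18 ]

det(A) = -24

Forward elimination:
R2 <- R2 - (4)*R1:  [  0  -2   5 ]
R3 <- R3 - (4)*R1:  [  0  -4   6 ]
R3 <- R3 - (2)*R2:  [  0   0  -4 ]
Upper-triangular form:
[ -3   5  -6 ]
[  0  -2   5 ]
[  0   0  -4 ]
det(A) = (-1)^0 * (-3) * (-2) * (-4) = -24  (0 row swaps -> sign +1)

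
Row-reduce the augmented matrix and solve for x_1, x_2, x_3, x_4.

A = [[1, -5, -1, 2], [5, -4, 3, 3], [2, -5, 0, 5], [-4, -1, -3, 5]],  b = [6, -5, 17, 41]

Forward elimination on [A|b]:
R2 <- R2 - (5)*R1:  [   0   21    8   -7  -35 ]
R3 <- R3 - (2)*R1:  [ 0  5  2  1  5 ]
R4 <- R4 - (-4)*R1:  [   0  -21   -7   13   65 ]
R3 <- R3 - (5/21)*R2:  [    0     0  2/21   8/3  40/3 ]
R4 <- R4 - (-1)*R2:  [  0   0   1   6  30 ]
R4 <- R4 - (21/2)*R3:  [    0     0     0   -22  -110 ]
Row echelon form:
[ 1  -5    -1    2  |     6 ]
[ 0  21     8   -7  |   -35 ]
[ 0   0  2/21  8/3  |  40/3 ]
[ 0   0     0  -22  |  -110 ]
Back-substitution:
x_4 = (-110) / -22 = 5
x_3 = (40/3 - (8/3)*(5)) / (2/21) = 0
x_2 = (-35 - (8)*(0) - (-7)*(5)) / 21 = 0
x_1 = (6 - (-5)*(0) - (-1)*(0) - (2)*(5)) / 1 = -4

(-4, 0, 0, 5)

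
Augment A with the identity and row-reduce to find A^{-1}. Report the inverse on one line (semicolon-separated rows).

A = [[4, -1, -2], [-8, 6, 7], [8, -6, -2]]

inverse = [3/8 1/8 1/16; 1/2 1/10 -3/20; 0 1/5 1/5]

Gauss-Jordan on [A | I]:
R1 <- (1/4)*R1:  [    1  -1/4  -1/2  |   1/4     0     0 ]
R2 <- R2 - (-8)*R1:  [ 0  4  3  |  2  1  0 ]
R3 <- R3 - (8)*R1:  [  0  -4   2  |  -2   0   1 ]
R2 <- (1/4)*R2:  [   0    1  3/4  |  1/2  1/4    0 ]
R1 <- R1 - (-1/4)*R2:  [     1      0  -5/16  |    3/8   1/16      0 ]
R3 <- R3 - (-4)*R2:  [ 0  0  5  |  0  1  1 ]
R3 <- (1/5)*R3:  [   0    0    1  |    0  1/5  1/5 ]
R1 <- R1 - (-5/16)*R3:  [    1     0     0  |   3/8   1/8  1/16 ]
R2 <- R2 - (3/4)*R3:  [     0      1      0  |    1/2   1/10  -3/20 ]
Right block of [I | A^{-1}] is the inverse:
[ 3/8   1/8   1/16 ]
[ 1/2  1/10  -3/20 ]
[   0   1/5    1/5 ]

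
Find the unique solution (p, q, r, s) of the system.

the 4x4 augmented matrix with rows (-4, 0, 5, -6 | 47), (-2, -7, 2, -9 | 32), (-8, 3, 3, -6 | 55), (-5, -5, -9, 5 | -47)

Forward elimination on [A|b]:
R2 <- R2 - (1/2)*R1:  [    0    -7  -1/2    -6  17/2 ]
R3 <- R3 - (2)*R1:  [   0    3   -7    6  -39 ]
R4 <- R4 - (5/4)*R1:  [      0      -5   -61/4    25/2  -423/4 ]
R3 <- R3 - (-3/7)*R2:  [       0        0  -101/14     24/7  -495/14 ]
R4 <- R4 - (5/7)*R2:  [        0         0   -417/28    235/14  -3131/28 ]
R4 <- R4 - (417/202)*R3:  [         0          0          0   1961/202  -3922/101 ]
Row echelon form:
[ -4   0        5        -6  |         47 ]
[  0  -7     -1/2        -6  |       17/2 ]
[  0   0  -101/14      24/7  |    -495/14 ]
[  0   0        0  1961/202  |  -3922/101 ]
Back-substitution:
s = (-3922/101) / (1961/202) = -4
r = (-495/14 - (24/7)*(-4)) / (-101/14) = 3
q = (17/2 - (-1/2)*(3) - (-6)*(-4)) / -7 = 2
p = (47 - (5)*(3) - (-6)*(-4)) / -4 = -2

(-2, 2, 3, -4)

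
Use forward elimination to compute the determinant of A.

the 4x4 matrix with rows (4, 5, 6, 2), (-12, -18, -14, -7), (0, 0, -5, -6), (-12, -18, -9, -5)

det(A) = -240

Forward elimination:
R2 <- R2 - (-3)*R1:  [  0  -3   4  -1 ]
R4 <- R4 - (-3)*R1:  [  0  -3   9   1 ]
R4 <- R4 - (1)*R2:  [ 0  0  5  2 ]
R4 <- R4 - (-1)*R3:  [  0   0   0  -4 ]
Upper-triangular form:
[ 4   5   6   2 ]
[ 0  -3   4  -1 ]
[ 0   0  -5  -6 ]
[ 0   0   0  -4 ]
det(A) = (-1)^0 * (4) * (-3) * (-5) * (-4) = -240  (0 row swaps -> sign +1)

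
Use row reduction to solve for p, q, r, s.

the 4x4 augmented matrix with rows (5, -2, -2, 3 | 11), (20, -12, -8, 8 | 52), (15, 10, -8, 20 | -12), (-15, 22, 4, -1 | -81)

(2, -3, 4, 1)

Forward elimination on [A|b]:
R2 <- R2 - (4)*R1:  [  0  -4   0  -4   8 ]
R3 <- R3 - (3)*R1:  [   0   16   -2   11  -45 ]
R4 <- R4 - (-3)*R1:  [   0   16   -2    8  -48 ]
R3 <- R3 - (-4)*R2:  [   0    0   -2   -5  -13 ]
R4 <- R4 - (-4)*R2:  [   0    0   -2   -8  -16 ]
R4 <- R4 - (1)*R3:  [  0   0   0  -3  -3 ]
Row echelon form:
[ 5  -2  -2   3  |   11 ]
[ 0  -4   0  -4  |    8 ]
[ 0   0  -2  -5  |  -13 ]
[ 0   0   0  -3  |   -3 ]
Back-substitution:
s = (-3) / -3 = 1
r = (-13 - (-5)*(1)) / -2 = 4
q = (8 - (-4)*(1)) / -4 = -3
p = (11 - (-2)*(-3) - (-2)*(4) - (3)*(1)) / 5 = 2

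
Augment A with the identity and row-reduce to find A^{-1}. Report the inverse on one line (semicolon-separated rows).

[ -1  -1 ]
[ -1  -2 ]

inverse = [-2 1; 1 -1]

Gauss-Jordan on [A | I]:
R1 <- (1/-1)*R1:  [  1   1  |  -1   0 ]
R2 <- R2 - (-1)*R1:  [  0  -1  |  -1   1 ]
R2 <- (1/-1)*R2:  [  0   1  |   1  -1 ]
R1 <- R1 - (1)*R2:  [  1   0  |  -2   1 ]
Right block of [I | A^{-1}] is the inverse:
[ -2   1 ]
[  1  -1 ]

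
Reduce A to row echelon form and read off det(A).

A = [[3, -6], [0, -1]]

Forward elimination:
Upper-triangular form:
[ 3  -6 ]
[ 0  -1 ]
det(A) = (-1)^0 * (3) * (-1) = -3  (0 row swaps -> sign +1)

det(A) = -3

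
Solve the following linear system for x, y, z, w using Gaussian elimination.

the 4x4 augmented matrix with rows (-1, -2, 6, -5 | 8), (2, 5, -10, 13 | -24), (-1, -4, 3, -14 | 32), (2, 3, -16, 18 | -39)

Forward elimination on [A|b]:
R2 <- R2 - (-2)*R1:  [  0   1   2   3  -8 ]
R3 <- R3 - (1)*R1:  [  0  -2  -3  -9  24 ]
R4 <- R4 - (-2)*R1:  [   0   -1   -4    8  -23 ]
R3 <- R3 - (-2)*R2:  [  0   0   1  -3   8 ]
R4 <- R4 - (-1)*R2:  [   0    0   -2   11  -31 ]
R4 <- R4 - (-2)*R3:  [   0    0    0    5  -15 ]
Row echelon form:
[ -1  -2  6  -5  |    8 ]
[  0   1  2   3  |   -8 ]
[  0   0  1  -3  |    8 ]
[  0   0  0   5  |  -15 ]
Back-substitution:
w = (-15) / 5 = -3
z = (8 - (-3)*(-3)) / 1 = -1
y = (-8 - (2)*(-1) - (3)*(-3)) / 1 = 3
x = (8 - (-2)*(3) - (6)*(-1) - (-5)*(-3)) / -1 = -5

(-5, 3, -1, -3)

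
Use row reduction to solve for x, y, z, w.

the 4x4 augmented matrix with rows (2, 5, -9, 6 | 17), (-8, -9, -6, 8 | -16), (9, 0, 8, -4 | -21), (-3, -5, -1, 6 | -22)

Forward elimination on [A|b]:
R2 <- R2 - (-4)*R1:  [   0   11  -42   32   52 ]
R3 <- R3 - (9/2)*R1:  [      0   -45/2    97/2     -31  -195/2 ]
R4 <- R4 - (-3/2)*R1:  [     0    5/2  -29/2     15    7/2 ]
R3 <- R3 - (-45/22)*R2:  [       0        0  -823/22   379/11   195/22 ]
R4 <- R4 - (5/22)*R2:  [       0        0  -109/22    85/11  -183/22 ]
R4 <- R4 - (109/823)*R3:  [         0          0          0   2604/823  -7812/823 ]
Row echelon form:
[ 2   5       -9         6  |         17 ]
[ 0  11      -42        32  |         52 ]
[ 0   0  -823/22    379/11  |     195/22 ]
[ 0   0        0  2604/823  |  -7812/823 ]
Back-substitution:
w = (-7812/823) / (2604/823) = -3
z = (195/22 - (379/11)*(-3)) / (-823/22) = -3
y = (52 - (-42)*(-3) - (32)*(-3)) / 11 = 2
x = (17 - (5)*(2) - (-9)*(-3) - (6)*(-3)) / 2 = -1

(-1, 2, -3, -3)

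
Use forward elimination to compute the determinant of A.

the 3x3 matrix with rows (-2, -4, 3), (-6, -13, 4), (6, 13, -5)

Forward elimination:
R2 <- R2 - (3)*R1:  [  0  -1  -5 ]
R3 <- R3 - (-3)*R1:  [ 0  1  4 ]
R3 <- R3 - (-1)*R2:  [  0   0  -1 ]
Upper-triangular form:
[ -2  -4   3 ]
[  0  -1  -5 ]
[  0   0  -1 ]
det(A) = (-1)^0 * (-2) * (-1) * (-1) = -2  (0 row swaps -> sign +1)

det(A) = -2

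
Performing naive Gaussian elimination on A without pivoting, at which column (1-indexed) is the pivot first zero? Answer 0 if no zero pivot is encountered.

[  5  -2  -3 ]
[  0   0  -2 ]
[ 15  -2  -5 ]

first zero-pivot column = 2

Naive forward elimination:
R3 <- R3 - (3)*R1:  [ 0  4  4 ]
Matrix at this point:
[ 5  -2  -3 ]
[ 0   0  -2 ]
[ 0   4   4 ]
Pivot entry (2,2) is zero but row 3 has 4 in column 2 -> naive elimination stops; a row interchange (e.g. R2 <-> R3) would be required here.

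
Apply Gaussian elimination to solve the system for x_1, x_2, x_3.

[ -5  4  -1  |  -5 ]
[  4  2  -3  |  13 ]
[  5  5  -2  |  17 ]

Forward elimination on [A|b]:
R2 <- R2 - (-4/5)*R1:  [     0   26/5  -19/5      9 ]
R3 <- R3 - (-1)*R1:  [  0   9  -3  12 ]
R3 <- R3 - (45/26)*R2:  [      0       0   93/26  -93/26 ]
Row echelon form:
[ -5     4     -1  |      -5 ]
[  0  26/5  -19/5  |       9 ]
[  0     0  93/26  |  -93/26 ]
Back-substitution:
x_3 = (-93/26) / (93/26) = -1
x_2 = (9 - (-19/5)*(-1)) / (26/5) = 1
x_1 = (-5 - (4)*(1) - (-1)*(-1)) / -5 = 2

(2, 1, -1)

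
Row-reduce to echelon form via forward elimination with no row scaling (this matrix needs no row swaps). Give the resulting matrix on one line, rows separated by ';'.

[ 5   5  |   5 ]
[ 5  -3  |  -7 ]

REF = [5 5 5; 0 -8 -12]

Forward elimination:
R2 <- R2 - (1)*R1:  [   0   -8  -12 ]
Row echelon form:
[ 5   5  |    5 ]
[ 0  -8  |  -12 ]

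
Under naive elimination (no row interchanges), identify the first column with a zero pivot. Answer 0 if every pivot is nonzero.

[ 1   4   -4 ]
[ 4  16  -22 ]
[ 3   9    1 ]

first zero-pivot column = 2

Naive forward elimination:
R2 <- R2 - (4)*R1:  [  0   0  -6 ]
R3 <- R3 - (3)*R1:  [  0  -3  13 ]
Matrix at this point:
[ 1   4  -4 ]
[ 0   0  -6 ]
[ 0  -3  13 ]
Pivot entry (2,2) is zero but row 3 has -3 in column 2 -> naive elimination stops; a row interchange (e.g. R2 <-> R3) would be required here.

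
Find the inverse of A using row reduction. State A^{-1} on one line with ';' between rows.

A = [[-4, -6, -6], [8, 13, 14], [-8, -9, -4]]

Gauss-Jordan on [A | I]:
R1 <- (1/-4)*R1:  [    1   3/2   3/2  |  -1/4     0     0 ]
R2 <- R2 - (8)*R1:  [ 0  1  2  |  2  1  0 ]
R3 <- R3 - (-8)*R1:  [  0   3   8  |  -2   0   1 ]
R1 <- R1 - (3/2)*R2:  [     1      0   -3/2  |  -13/4   -3/2      0 ]
R3 <- R3 - (3)*R2:  [  0   0   2  |  -8  -3   1 ]
R3 <- (1/2)*R3:  [    0     0     1  |    -4  -3/2   1/2 ]
R1 <- R1 - (-3/2)*R3:  [     1      0      0  |  -37/4  -15/4    3/4 ]
R2 <- R2 - (2)*R3:  [  0   1   0  |  10   4  -1 ]
Right block of [I | A^{-1}] is the inverse:
[ -37/4  -15/4  3/4 ]
[    10      4   -1 ]
[    -4   -3/2  1/2 ]

inverse = [-37/4 -15/4 3/4; 10 4 -1; -4 -3/2 1/2]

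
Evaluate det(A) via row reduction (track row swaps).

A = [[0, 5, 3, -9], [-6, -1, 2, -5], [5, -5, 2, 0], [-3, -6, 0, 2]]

det(A) = -149

Forward elimination:
R1 <-> R2   (pivot in column 1 was zero)
[ -6  -1  2  -5 ]
[  0   5  3  -9 ]
[  5  -5  2   0 ]
[ -3  -6  0   2 ]
R3 <- R3 - (-5/6)*R1:  [     0  -35/6   11/3  -25/6 ]
R4 <- R4 - (1/2)*R1:  [     0  -11/2     -1    9/2 ]
R3 <- R3 - (-7/6)*R2:  [     0      0   43/6  -44/3 ]
R4 <- R4 - (-11/10)*R2:  [     0      0  23/10  -27/5 ]
R4 <- R4 - (69/215)*R3:  [        0         0         0  -149/215 ]
Upper-triangular form:
[ -6  -1     2        -5 ]
[  0   5     3        -9 ]
[  0   0  43/6     -44/3 ]
[  0   0     0  -149/215 ]
det(A) = (-1)^1 * (-6) * (5) * (43/6) * (-149/215) = -149  (1 row swap -> sign -1)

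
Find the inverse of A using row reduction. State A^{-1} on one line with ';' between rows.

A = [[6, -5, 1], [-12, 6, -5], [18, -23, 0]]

Gauss-Jordan on [A | I]:
R1 <- (1/6)*R1:  [    1  -5/6   1/6  |   1/6     0     0 ]
R2 <- R2 - (-12)*R1:  [  0  -4  -3  |   2   1   0 ]
R3 <- R3 - (18)*R1:  [  0  -8  -3  |  -3   0   1 ]
R2 <- (1/-4)*R2:  [    0     1   3/4  |  -1/2  -1/4     0 ]
R1 <- R1 - (-5/6)*R2:  [     1      0  19/24  |   -1/4  -5/24      0 ]
R3 <- R3 - (-8)*R2:  [  0   0   3  |  -7  -2   1 ]
R3 <- (1/3)*R3:  [    0     0     1  |  -7/3  -2/3   1/3 ]
R1 <- R1 - (19/24)*R3:  [      1       0       0  |  115/72   23/72  -19/72 ]
R2 <- R2 - (3/4)*R3:  [    0     1     0  |   5/4   1/4  -1/4 ]
Right block of [I | A^{-1}] is the inverse:
[ 115/72  23/72  -19/72 ]
[    5/4    1/4    -1/4 ]
[   -7/3   -2/3     1/3 ]

inverse = [115/72 23/72 -19/72; 5/4 1/4 -1/4; -7/3 -2/3 1/3]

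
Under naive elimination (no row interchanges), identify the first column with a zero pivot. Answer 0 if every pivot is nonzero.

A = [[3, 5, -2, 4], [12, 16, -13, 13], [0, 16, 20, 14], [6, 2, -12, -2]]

first zero-pivot column = 3

Naive forward elimination:
R2 <- R2 - (4)*R1:  [  0  -4  -5  -3 ]
R4 <- R4 - (2)*R1:  [   0   -8   -8  -10 ]
R3 <- R3 - (-4)*R2:  [ 0  0  0  2 ]
R4 <- R4 - (2)*R2:  [  0   0   2  -4 ]
Matrix at this point:
[ 3   5  -2   4 ]
[ 0  -4  -5  -3 ]
[ 0   0   0   2 ]
[ 0   0   2  -4 ]
Pivot entry (3,3) is zero but row 4 has 2 in column 3 -> naive elimination stops; a row interchange (e.g. R3 <-> R4) would be required here.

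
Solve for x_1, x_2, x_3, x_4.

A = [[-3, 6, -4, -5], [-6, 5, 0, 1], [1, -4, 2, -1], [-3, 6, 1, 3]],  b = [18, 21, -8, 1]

Forward elimination on [A|b]:
R2 <- R2 - (2)*R1:  [   0   -7    8   11  -15 ]
R3 <- R3 - (-1/3)*R1:  [    0    -2   2/3  -8/3    -2 ]
R4 <- R4 - (1)*R1:  [   0    0    5    8  -17 ]
R3 <- R3 - (2/7)*R2:  [       0        0   -34/21  -122/21     16/7 ]
R4 <- R4 - (-105/34)*R3:  [       0        0        0  -169/17  -169/17 ]
Row echelon form:
[ -3   6      -4       -5  |       18 ]
[  0  -7       8       11  |      -15 ]
[  0   0  -34/21  -122/21  |     16/7 ]
[  0   0       0  -169/17  |  -169/17 ]
Back-substitution:
x_4 = (-169/17) / (-169/17) = 1
x_3 = (16/7 - (-122/21)*(1)) / (-34/21) = -5
x_2 = (-15 - (8)*(-5) - (11)*(1)) / -7 = -2
x_1 = (18 - (6)*(-2) - (-4)*(-5) - (-5)*(1)) / -3 = -5

(-5, -2, -5, 1)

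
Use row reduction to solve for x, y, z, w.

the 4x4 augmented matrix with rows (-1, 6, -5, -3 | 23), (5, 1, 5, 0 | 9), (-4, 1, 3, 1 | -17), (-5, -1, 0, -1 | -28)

Forward elimination on [A|b]:
R2 <- R2 - (-5)*R1:  [   0   31  -20  -15  124 ]
R3 <- R3 - (4)*R1:  [    0   -23    23    13  -109 ]
R4 <- R4 - (5)*R1:  [    0   -31    25    14  -143 ]
R3 <- R3 - (-23/31)*R2:  [      0       0  253/31   58/31     -17 ]
R4 <- R4 - (-1)*R2:  [   0    0    5   -1  -19 ]
R4 <- R4 - (155/253)*R3:  [         0          0          0   -543/253  -2172/253 ]
Row echelon form:
[ -1   6      -5        -3  |         23 ]
[  0  31     -20       -15  |        124 ]
[  0   0  253/31     58/31  |        -17 ]
[  0   0       0  -543/253  |  -2172/253 ]
Back-substitution:
w = (-2172/253) / (-543/253) = 4
z = (-17 - (58/31)*(4)) / (253/31) = -3
y = (124 - (-20)*(-3) - (-15)*(4)) / 31 = 4
x = (23 - (6)*(4) - (-5)*(-3) - (-3)*(4)) / -1 = 4

(4, 4, -3, 4)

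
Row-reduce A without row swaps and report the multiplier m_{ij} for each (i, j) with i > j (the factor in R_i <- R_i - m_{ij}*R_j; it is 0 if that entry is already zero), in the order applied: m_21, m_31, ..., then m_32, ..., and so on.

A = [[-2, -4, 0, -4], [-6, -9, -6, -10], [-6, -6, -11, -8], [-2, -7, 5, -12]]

multipliers: 3, 3, 1, 2, -1, -1

Forward elimination:
R2 <- R2 - (3)*R1:  [  0   3  -6   2 ]
R3 <- R3 - (3)*R1:  [   0    6  -11    4 ]
R4 <- R4 - (1)*R1:  [  0  -3   5  -8 ]
R3 <- R3 - (2)*R2:  [ 0  0  1  0 ]
R4 <- R4 - (-1)*R2:  [  0   0  -1  -6 ]
R4 <- R4 - (-1)*R3:  [  0   0   0  -6 ]
Multipliers (in order of application): m_{21} = 3, m_{31} = 3, m_{41} = 1, m_{32} = 2, m_{42} = -1, m_{43} = -1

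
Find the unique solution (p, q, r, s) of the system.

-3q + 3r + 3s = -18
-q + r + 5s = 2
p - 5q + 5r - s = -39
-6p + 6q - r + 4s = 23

(3, 5, -3, 2)

Forward elimination on [A|b]:
R1 <-> R3   (pivot in column 1 was zero)
[  1  -5   5  -1  -39 ]
[  0  -1   1   5    2 ]
[  0  -3   3   3  -18 ]
[ -6   6  -1   4   23 ]
R4 <- R4 - (-6)*R1:  [    0   -24    29    -2  -211 ]
R3 <- R3 - (3)*R2:  [   0    0    0  -12  -24 ]
R4 <- R4 - (24)*R2:  [    0     0     5  -122  -259 ]
R3 <-> R4   (pivot in column 3 was zero)
[ 1  -5  5    -1   -39 ]
[ 0  -1  1     5     2 ]
[ 0   0  5  -122  -259 ]
[ 0   0  0   -12   -24 ]
Row echelon form:
[ 1  -5  5    -1  |   -39 ]
[ 0  -1  1     5  |     2 ]
[ 0   0  5  -122  |  -259 ]
[ 0   0  0   -12  |   -24 ]
Back-substitution:
s = (-24) / -12 = 2
r = (-259 - (-122)*(2)) / 5 = -3
q = (2 - (1)*(-3) - (5)*(2)) / -1 = 5
p = (-39 - (-5)*(5) - (5)*(-3) - (-1)*(2)) / 1 = 3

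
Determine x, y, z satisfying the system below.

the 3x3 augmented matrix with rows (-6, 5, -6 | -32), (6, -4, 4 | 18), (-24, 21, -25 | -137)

(-3, -4, 5)

Forward elimination on [A|b]:
R2 <- R2 - (-1)*R1:  [   0    1   -2  -14 ]
R3 <- R3 - (4)*R1:  [  0   1  -1  -9 ]
R3 <- R3 - (1)*R2:  [ 0  0  1  5 ]
Row echelon form:
[ -6  5  -6  |  -32 ]
[  0  1  -2  |  -14 ]
[  0  0   1  |    5 ]
Back-substitution:
z = (5) / 1 = 5
y = (-14 - (-2)*(5)) / 1 = -4
x = (-32 - (5)*(-4) - (-6)*(5)) / -6 = -3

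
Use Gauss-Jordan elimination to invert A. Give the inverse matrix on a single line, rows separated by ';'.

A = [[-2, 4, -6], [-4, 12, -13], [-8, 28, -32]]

inverse = [-1/2 -1 1/2; -3/5 2/5 -1/20; -2/5 3/5 -1/5]

Gauss-Jordan on [A | I]:
R1 <- (1/-2)*R1:  [    1    -2     3  |  -1/2     0     0 ]
R2 <- R2 - (-4)*R1:  [  0   4  -1  |  -2   1   0 ]
R3 <- R3 - (-8)*R1:  [  0  12  -8  |  -4   0   1 ]
R2 <- (1/4)*R2:  [    0     1  -1/4  |  -1/2   1/4     0 ]
R1 <- R1 - (-2)*R2:  [    1     0   5/2  |  -3/2   1/2     0 ]
R3 <- R3 - (12)*R2:  [  0   0  -5  |   2  -3   1 ]
R3 <- (1/-5)*R3:  [    0     0     1  |  -2/5   3/5  -1/5 ]
R1 <- R1 - (5/2)*R3:  [    1     0     0  |  -1/2    -1   1/2 ]
R2 <- R2 - (-1/4)*R3:  [     0      1      0  |   -3/5    2/5  -1/20 ]
Right block of [I | A^{-1}] is the inverse:
[ -1/2   -1    1/2 ]
[ -3/5  2/5  -1/20 ]
[ -2/5  3/5   -1/5 ]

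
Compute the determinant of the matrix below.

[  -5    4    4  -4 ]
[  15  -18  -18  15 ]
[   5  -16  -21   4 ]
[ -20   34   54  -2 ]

Forward elimination:
R2 <- R2 - (-3)*R1:  [  0  -6  -6   3 ]
R3 <- R3 - (-1)*R1:  [   0  -12  -17    0 ]
R4 <- R4 - (4)*R1:  [  0  18  38  14 ]
R3 <- R3 - (2)*R2:  [  0   0  -5  -6 ]
R4 <- R4 - (-3)*R2:  [  0   0  20  23 ]
R4 <- R4 - (-4)*R3:  [  0   0   0  -1 ]
Upper-triangular form:
[ -5   4   4  -4 ]
[  0  -6  -6   3 ]
[  0   0  -5  -6 ]
[  0   0   0  -1 ]
det(A) = (-1)^0 * (-5) * (-6) * (-5) * (-1) = 150  (0 row swaps -> sign +1)

det(A) = 150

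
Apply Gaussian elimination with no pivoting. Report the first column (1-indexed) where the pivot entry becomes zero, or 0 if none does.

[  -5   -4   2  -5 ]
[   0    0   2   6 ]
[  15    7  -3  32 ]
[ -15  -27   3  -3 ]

first zero-pivot column = 2

Naive forward elimination:
R3 <- R3 - (-3)*R1:  [  0  -5   3  17 ]
R4 <- R4 - (3)*R1:  [   0  -15   -3   12 ]
Matrix at this point:
[ -5   -4   2  -5 ]
[  0    0   2   6 ]
[  0   -5   3  17 ]
[  0  -15  -3  12 ]
Pivot entry (2,2) is zero but row 3 has -5 in column 2 -> naive elimination stops; a row interchange (e.g. R2 <-> R3) would be required here.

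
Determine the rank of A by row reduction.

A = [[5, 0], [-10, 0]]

Row reduction:
R2 <- R2 - (-2)*R1:  [ 0  0 ]
Row echelon form:
[ 5  0 ]
[ 0  0 ]
Nonzero rows / pivot columns: 1

rank(A) = 1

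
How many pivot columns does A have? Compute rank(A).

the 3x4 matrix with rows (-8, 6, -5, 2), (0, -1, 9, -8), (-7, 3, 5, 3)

rank(A) = 3

Row reduction:
R3 <- R3 - (7/8)*R1:  [    0  -9/4  75/8   5/4 ]
R3 <- R3 - (9/4)*R2:  [     0      0  -87/8   77/4 ]
Row echelon form:
[ -8   6     -5     2 ]
[  0  -1      9    -8 ]
[  0   0  -87/8  77/4 ]
Nonzero rows / pivot columns: 3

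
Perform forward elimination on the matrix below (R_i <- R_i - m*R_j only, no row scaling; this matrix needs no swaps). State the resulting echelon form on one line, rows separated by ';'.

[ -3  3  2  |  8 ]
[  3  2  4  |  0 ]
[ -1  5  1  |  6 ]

Forward elimination:
R2 <- R2 - (-1)*R1:  [ 0  5  6  8 ]
R3 <- R3 - (1/3)*R1:  [    0     4   1/3  10/3 ]
R3 <- R3 - (4/5)*R2:  [      0       0  -67/15  -46/15 ]
Row echelon form:
[ -3  3       2  |       8 ]
[  0  5       6  |       8 ]
[  0  0  -67/15  |  -46/15 ]

REF = [-3 3 2 8; 0 5 6 8; 0 0 -67/15 -46/15]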